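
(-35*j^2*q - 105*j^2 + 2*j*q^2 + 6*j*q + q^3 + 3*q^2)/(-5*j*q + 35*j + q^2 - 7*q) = (7*j*q + 21*j + q^2 + 3*q)/(q - 7)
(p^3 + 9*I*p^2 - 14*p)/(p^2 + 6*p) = (p^2 + 9*I*p - 14)/(p + 6)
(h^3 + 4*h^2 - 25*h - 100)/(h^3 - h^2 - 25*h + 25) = (h + 4)/(h - 1)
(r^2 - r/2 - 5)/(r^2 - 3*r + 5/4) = 2*(r + 2)/(2*r - 1)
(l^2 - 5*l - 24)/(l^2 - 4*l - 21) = (l - 8)/(l - 7)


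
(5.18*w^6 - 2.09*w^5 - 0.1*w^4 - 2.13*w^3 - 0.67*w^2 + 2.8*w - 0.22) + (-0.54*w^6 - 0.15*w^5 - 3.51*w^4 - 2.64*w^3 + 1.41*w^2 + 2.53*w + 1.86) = 4.64*w^6 - 2.24*w^5 - 3.61*w^4 - 4.77*w^3 + 0.74*w^2 + 5.33*w + 1.64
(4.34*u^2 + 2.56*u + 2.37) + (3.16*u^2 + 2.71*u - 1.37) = 7.5*u^2 + 5.27*u + 1.0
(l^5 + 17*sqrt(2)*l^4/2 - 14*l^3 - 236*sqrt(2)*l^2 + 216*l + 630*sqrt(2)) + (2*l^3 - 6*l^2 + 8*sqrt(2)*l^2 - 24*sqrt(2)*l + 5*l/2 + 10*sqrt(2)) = l^5 + 17*sqrt(2)*l^4/2 - 12*l^3 - 228*sqrt(2)*l^2 - 6*l^2 - 24*sqrt(2)*l + 437*l/2 + 640*sqrt(2)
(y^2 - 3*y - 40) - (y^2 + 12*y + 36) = -15*y - 76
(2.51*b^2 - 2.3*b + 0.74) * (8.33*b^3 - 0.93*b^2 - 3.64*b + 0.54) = 20.9083*b^5 - 21.4933*b^4 - 0.8332*b^3 + 9.0392*b^2 - 3.9356*b + 0.3996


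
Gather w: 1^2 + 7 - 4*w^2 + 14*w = -4*w^2 + 14*w + 8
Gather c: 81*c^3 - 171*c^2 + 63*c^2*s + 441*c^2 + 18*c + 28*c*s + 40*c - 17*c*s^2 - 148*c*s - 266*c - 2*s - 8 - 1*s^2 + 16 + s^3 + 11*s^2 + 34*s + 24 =81*c^3 + c^2*(63*s + 270) + c*(-17*s^2 - 120*s - 208) + s^3 + 10*s^2 + 32*s + 32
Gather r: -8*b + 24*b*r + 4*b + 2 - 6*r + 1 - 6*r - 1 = -4*b + r*(24*b - 12) + 2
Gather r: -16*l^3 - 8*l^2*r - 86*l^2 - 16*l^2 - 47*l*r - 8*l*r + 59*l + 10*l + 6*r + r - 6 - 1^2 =-16*l^3 - 102*l^2 + 69*l + r*(-8*l^2 - 55*l + 7) - 7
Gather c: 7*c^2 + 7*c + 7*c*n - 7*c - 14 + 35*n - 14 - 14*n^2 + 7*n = 7*c^2 + 7*c*n - 14*n^2 + 42*n - 28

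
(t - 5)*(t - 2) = t^2 - 7*t + 10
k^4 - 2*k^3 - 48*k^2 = k^2*(k - 8)*(k + 6)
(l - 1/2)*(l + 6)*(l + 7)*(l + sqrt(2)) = l^4 + sqrt(2)*l^3 + 25*l^3/2 + 25*sqrt(2)*l^2/2 + 71*l^2/2 - 21*l + 71*sqrt(2)*l/2 - 21*sqrt(2)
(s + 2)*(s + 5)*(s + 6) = s^3 + 13*s^2 + 52*s + 60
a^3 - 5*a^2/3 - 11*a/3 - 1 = (a - 3)*(a + 1/3)*(a + 1)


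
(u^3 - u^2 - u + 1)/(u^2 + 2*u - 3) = (u^2 - 1)/(u + 3)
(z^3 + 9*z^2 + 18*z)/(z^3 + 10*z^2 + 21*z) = (z + 6)/(z + 7)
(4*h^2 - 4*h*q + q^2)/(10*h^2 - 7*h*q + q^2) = (-2*h + q)/(-5*h + q)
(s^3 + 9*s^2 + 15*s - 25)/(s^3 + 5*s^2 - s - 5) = (s + 5)/(s + 1)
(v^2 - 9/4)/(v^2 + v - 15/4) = (2*v + 3)/(2*v + 5)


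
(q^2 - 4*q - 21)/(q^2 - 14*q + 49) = (q + 3)/(q - 7)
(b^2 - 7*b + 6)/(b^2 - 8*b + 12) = (b - 1)/(b - 2)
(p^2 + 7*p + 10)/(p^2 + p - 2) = (p + 5)/(p - 1)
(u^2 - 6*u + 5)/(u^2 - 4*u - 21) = (-u^2 + 6*u - 5)/(-u^2 + 4*u + 21)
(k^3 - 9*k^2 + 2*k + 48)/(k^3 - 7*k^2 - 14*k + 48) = (k^2 - k - 6)/(k^2 + k - 6)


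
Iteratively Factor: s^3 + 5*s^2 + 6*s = (s)*(s^2 + 5*s + 6) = s*(s + 3)*(s + 2)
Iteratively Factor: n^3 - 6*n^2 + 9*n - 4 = (n - 4)*(n^2 - 2*n + 1) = (n - 4)*(n - 1)*(n - 1)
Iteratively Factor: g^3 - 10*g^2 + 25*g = (g)*(g^2 - 10*g + 25) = g*(g - 5)*(g - 5)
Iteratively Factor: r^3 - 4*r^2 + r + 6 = (r + 1)*(r^2 - 5*r + 6) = (r - 3)*(r + 1)*(r - 2)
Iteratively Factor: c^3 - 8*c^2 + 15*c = (c)*(c^2 - 8*c + 15) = c*(c - 3)*(c - 5)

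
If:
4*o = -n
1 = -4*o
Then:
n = 1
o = -1/4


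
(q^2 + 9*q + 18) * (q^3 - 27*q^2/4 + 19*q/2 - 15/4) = q^5 + 9*q^4/4 - 133*q^3/4 - 159*q^2/4 + 549*q/4 - 135/2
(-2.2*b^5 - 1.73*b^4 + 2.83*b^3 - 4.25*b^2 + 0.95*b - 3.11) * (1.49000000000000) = -3.278*b^5 - 2.5777*b^4 + 4.2167*b^3 - 6.3325*b^2 + 1.4155*b - 4.6339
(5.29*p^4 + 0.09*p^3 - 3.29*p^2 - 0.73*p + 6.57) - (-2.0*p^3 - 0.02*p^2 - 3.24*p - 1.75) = 5.29*p^4 + 2.09*p^3 - 3.27*p^2 + 2.51*p + 8.32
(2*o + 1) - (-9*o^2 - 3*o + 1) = 9*o^2 + 5*o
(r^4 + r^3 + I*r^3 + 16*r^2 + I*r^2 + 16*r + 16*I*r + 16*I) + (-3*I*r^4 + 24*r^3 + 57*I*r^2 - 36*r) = r^4 - 3*I*r^4 + 25*r^3 + I*r^3 + 16*r^2 + 58*I*r^2 - 20*r + 16*I*r + 16*I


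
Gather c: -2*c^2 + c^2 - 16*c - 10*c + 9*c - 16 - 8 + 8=-c^2 - 17*c - 16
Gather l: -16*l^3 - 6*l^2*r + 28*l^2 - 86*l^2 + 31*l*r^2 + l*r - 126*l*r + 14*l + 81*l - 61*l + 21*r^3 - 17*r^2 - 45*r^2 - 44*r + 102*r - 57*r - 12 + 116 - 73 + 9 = -16*l^3 + l^2*(-6*r - 58) + l*(31*r^2 - 125*r + 34) + 21*r^3 - 62*r^2 + r + 40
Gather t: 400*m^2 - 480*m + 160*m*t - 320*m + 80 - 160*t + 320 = 400*m^2 - 800*m + t*(160*m - 160) + 400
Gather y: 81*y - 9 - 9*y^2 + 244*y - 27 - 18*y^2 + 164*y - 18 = -27*y^2 + 489*y - 54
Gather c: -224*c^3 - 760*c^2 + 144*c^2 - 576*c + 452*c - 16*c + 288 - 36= -224*c^3 - 616*c^2 - 140*c + 252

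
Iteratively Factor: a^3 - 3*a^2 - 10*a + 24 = (a + 3)*(a^2 - 6*a + 8) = (a - 2)*(a + 3)*(a - 4)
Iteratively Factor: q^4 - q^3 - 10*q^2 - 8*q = (q)*(q^3 - q^2 - 10*q - 8) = q*(q + 2)*(q^2 - 3*q - 4) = q*(q - 4)*(q + 2)*(q + 1)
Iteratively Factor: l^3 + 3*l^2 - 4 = (l + 2)*(l^2 + l - 2) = (l - 1)*(l + 2)*(l + 2)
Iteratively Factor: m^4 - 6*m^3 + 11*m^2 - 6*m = (m - 3)*(m^3 - 3*m^2 + 2*m) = m*(m - 3)*(m^2 - 3*m + 2) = m*(m - 3)*(m - 1)*(m - 2)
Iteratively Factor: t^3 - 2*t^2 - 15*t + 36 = (t + 4)*(t^2 - 6*t + 9) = (t - 3)*(t + 4)*(t - 3)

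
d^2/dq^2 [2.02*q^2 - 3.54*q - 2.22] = 4.04000000000000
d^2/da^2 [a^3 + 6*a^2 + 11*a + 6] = 6*a + 12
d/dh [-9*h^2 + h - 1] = 1 - 18*h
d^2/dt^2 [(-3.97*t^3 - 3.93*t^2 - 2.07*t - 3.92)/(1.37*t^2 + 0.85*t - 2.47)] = (-1.4210854715202e-14*t^4 - 31.222212*t^3 - 73.9269600000001*t^2 - 214.740516*t - 88.83918)/(2.571353*t^6 + 4.786095*t^5 - 10.938354*t^4 - 16.643765*t^3 + 19.720974*t^2 + 15.557295*t - 15.069223)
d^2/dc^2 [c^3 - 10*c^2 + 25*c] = 6*c - 20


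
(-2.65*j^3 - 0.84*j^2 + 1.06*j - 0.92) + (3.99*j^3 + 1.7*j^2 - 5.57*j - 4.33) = 1.34*j^3 + 0.86*j^2 - 4.51*j - 5.25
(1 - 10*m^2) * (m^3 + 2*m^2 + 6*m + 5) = -10*m^5 - 20*m^4 - 59*m^3 - 48*m^2 + 6*m + 5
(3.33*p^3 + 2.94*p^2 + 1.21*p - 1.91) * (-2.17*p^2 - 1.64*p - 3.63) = -7.2261*p^5 - 11.841*p^4 - 19.5352*p^3 - 8.5119*p^2 - 1.2599*p + 6.9333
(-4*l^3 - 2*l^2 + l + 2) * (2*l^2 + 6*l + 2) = -8*l^5 - 28*l^4 - 18*l^3 + 6*l^2 + 14*l + 4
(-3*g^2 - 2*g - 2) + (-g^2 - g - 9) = -4*g^2 - 3*g - 11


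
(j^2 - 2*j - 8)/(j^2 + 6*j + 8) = (j - 4)/(j + 4)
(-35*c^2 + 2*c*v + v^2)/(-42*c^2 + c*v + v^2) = (-5*c + v)/(-6*c + v)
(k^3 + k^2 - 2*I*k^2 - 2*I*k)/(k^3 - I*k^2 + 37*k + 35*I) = k*(k^2 + k - 2*I*k - 2*I)/(k^3 - I*k^2 + 37*k + 35*I)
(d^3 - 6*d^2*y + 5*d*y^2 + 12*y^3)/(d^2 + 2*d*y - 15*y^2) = (d^2 - 3*d*y - 4*y^2)/(d + 5*y)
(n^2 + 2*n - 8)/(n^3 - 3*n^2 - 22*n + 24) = (n - 2)/(n^2 - 7*n + 6)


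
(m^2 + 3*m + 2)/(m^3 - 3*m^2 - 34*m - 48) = (m + 1)/(m^2 - 5*m - 24)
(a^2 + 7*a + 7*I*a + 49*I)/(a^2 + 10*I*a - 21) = (a + 7)/(a + 3*I)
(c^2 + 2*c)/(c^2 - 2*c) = (c + 2)/(c - 2)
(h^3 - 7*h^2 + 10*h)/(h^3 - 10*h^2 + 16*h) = (h - 5)/(h - 8)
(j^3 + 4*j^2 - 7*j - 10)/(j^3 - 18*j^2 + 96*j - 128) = (j^2 + 6*j + 5)/(j^2 - 16*j + 64)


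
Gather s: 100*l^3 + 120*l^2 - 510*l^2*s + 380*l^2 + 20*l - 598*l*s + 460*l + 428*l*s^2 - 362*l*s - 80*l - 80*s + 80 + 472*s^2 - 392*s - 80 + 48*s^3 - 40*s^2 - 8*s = 100*l^3 + 500*l^2 + 400*l + 48*s^3 + s^2*(428*l + 432) + s*(-510*l^2 - 960*l - 480)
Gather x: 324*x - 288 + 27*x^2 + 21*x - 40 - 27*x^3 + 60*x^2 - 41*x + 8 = -27*x^3 + 87*x^2 + 304*x - 320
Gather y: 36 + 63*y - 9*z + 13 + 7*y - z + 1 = 70*y - 10*z + 50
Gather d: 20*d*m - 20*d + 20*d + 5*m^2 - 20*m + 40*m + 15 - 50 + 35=20*d*m + 5*m^2 + 20*m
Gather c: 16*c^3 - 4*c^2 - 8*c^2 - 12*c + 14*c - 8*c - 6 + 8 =16*c^3 - 12*c^2 - 6*c + 2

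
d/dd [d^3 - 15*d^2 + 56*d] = 3*d^2 - 30*d + 56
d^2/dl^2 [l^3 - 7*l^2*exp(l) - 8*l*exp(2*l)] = -7*l^2*exp(l) - 32*l*exp(2*l) - 28*l*exp(l) + 6*l - 32*exp(2*l) - 14*exp(l)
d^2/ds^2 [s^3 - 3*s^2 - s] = 6*s - 6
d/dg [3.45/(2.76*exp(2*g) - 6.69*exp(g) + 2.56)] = (23.0805 - 19.044*exp(g))*exp(g)/(2.76*exp(2*g) - 6.69*exp(g) + 2.56)^2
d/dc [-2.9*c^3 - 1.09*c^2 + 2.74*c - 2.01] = -8.7*c^2 - 2.18*c + 2.74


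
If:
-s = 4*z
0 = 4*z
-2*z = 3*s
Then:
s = 0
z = 0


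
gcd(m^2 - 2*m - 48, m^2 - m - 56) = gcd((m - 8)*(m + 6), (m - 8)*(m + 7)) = m - 8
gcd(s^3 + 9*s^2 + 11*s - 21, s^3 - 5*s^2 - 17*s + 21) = s^2 + 2*s - 3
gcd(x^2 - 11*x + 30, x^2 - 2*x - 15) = x - 5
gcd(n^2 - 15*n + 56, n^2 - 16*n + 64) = n - 8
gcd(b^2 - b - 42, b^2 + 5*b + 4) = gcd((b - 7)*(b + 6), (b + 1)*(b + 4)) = 1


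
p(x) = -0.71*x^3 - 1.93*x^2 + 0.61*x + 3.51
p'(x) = -2.13*x^2 - 3.86*x + 0.61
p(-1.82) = 0.29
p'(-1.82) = 0.58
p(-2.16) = 0.34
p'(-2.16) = -0.99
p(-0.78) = 2.20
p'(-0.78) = 2.32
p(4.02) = -71.35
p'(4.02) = -49.33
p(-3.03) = 3.69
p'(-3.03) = -7.25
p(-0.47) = 2.87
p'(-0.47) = 1.95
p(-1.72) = 0.36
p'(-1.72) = 0.95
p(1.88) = -6.88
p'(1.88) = -14.18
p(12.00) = -1493.97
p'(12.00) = -352.43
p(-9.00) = 359.28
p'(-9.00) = -137.18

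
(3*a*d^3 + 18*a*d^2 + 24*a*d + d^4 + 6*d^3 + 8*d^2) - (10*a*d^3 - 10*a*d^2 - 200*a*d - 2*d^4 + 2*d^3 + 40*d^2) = -7*a*d^3 + 28*a*d^2 + 224*a*d + 3*d^4 + 4*d^3 - 32*d^2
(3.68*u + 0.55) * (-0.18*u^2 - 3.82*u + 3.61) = -0.6624*u^3 - 14.1566*u^2 + 11.1838*u + 1.9855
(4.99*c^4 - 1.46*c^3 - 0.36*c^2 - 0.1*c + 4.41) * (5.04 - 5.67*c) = -28.2933*c^5 + 33.4278*c^4 - 5.3172*c^3 - 1.2474*c^2 - 25.5087*c + 22.2264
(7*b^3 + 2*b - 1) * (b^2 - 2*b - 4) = 7*b^5 - 14*b^4 - 26*b^3 - 5*b^2 - 6*b + 4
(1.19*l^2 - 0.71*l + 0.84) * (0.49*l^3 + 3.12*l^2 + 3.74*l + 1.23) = 0.5831*l^5 + 3.3649*l^4 + 2.647*l^3 + 1.4291*l^2 + 2.2683*l + 1.0332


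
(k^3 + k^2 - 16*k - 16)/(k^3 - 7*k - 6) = (k^2 - 16)/(k^2 - k - 6)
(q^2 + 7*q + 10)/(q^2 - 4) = (q + 5)/(q - 2)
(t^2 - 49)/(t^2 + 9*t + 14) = (t - 7)/(t + 2)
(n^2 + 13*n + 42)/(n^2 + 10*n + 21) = (n + 6)/(n + 3)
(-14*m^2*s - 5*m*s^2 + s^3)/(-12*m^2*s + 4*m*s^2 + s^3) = (-14*m^2 - 5*m*s + s^2)/(-12*m^2 + 4*m*s + s^2)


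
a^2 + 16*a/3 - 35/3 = (a - 5/3)*(a + 7)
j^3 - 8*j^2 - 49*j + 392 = (j - 8)*(j - 7)*(j + 7)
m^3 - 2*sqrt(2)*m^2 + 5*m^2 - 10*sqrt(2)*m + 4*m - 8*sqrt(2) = (m + 1)*(m + 4)*(m - 2*sqrt(2))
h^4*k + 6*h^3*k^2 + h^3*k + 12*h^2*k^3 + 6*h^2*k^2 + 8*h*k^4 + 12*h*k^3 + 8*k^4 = (h + 2*k)^3*(h*k + k)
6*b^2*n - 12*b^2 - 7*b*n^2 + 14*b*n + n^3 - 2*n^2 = (-6*b + n)*(-b + n)*(n - 2)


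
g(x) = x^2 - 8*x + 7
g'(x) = 2*x - 8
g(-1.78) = 24.41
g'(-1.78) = -11.56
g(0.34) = 4.40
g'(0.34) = -7.32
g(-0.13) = 8.06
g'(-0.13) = -8.26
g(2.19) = -5.72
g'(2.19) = -3.62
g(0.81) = 1.18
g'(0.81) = -6.38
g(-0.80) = 14.04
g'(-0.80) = -9.60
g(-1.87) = 25.46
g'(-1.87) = -11.74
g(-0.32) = 9.66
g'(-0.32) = -8.64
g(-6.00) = 91.00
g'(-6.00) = -20.00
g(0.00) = 7.00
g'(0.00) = -8.00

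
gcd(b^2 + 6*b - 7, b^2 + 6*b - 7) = b^2 + 6*b - 7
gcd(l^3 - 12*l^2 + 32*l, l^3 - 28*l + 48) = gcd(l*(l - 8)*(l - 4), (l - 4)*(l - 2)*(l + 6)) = l - 4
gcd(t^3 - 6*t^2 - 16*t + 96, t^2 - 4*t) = t - 4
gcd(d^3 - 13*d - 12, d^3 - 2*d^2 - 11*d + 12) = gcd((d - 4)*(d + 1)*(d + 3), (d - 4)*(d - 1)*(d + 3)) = d^2 - d - 12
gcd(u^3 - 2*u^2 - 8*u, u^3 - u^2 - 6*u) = u^2 + 2*u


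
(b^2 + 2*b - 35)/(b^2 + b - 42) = (b - 5)/(b - 6)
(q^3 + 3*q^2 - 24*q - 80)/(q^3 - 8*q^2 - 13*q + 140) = (q + 4)/(q - 7)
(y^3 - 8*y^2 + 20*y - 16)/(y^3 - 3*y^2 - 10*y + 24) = (y - 2)/(y + 3)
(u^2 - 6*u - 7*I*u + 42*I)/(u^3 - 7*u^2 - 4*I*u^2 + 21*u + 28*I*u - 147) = (u - 6)/(u^2 + u*(-7 + 3*I) - 21*I)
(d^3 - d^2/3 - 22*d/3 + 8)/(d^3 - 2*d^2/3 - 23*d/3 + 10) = (3*d - 4)/(3*d - 5)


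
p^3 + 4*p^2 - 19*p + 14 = (p - 2)*(p - 1)*(p + 7)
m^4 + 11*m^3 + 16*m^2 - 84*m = m*(m - 2)*(m + 6)*(m + 7)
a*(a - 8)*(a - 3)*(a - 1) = a^4 - 12*a^3 + 35*a^2 - 24*a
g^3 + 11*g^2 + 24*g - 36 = (g - 1)*(g + 6)^2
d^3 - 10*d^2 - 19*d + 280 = (d - 8)*(d - 7)*(d + 5)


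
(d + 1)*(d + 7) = d^2 + 8*d + 7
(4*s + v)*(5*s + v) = 20*s^2 + 9*s*v + v^2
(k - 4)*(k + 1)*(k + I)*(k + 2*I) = k^4 - 3*k^3 + 3*I*k^3 - 6*k^2 - 9*I*k^2 + 6*k - 12*I*k + 8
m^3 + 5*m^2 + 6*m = m*(m + 2)*(m + 3)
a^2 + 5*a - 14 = (a - 2)*(a + 7)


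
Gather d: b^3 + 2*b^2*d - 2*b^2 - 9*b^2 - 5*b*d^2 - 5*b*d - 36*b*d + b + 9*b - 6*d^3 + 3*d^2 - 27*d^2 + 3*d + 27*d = b^3 - 11*b^2 + 10*b - 6*d^3 + d^2*(-5*b - 24) + d*(2*b^2 - 41*b + 30)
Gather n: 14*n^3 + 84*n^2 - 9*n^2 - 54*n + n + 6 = 14*n^3 + 75*n^2 - 53*n + 6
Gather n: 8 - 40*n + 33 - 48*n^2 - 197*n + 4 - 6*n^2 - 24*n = -54*n^2 - 261*n + 45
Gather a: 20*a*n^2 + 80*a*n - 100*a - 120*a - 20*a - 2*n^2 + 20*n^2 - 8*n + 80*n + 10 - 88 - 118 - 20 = a*(20*n^2 + 80*n - 240) + 18*n^2 + 72*n - 216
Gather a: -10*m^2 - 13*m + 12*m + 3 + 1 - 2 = -10*m^2 - m + 2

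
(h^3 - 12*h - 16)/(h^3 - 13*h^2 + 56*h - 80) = (h^2 + 4*h + 4)/(h^2 - 9*h + 20)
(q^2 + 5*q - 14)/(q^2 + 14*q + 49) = (q - 2)/(q + 7)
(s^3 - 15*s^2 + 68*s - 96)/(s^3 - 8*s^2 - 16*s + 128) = (s - 3)/(s + 4)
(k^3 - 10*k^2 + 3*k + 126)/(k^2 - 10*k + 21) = (k^2 - 3*k - 18)/(k - 3)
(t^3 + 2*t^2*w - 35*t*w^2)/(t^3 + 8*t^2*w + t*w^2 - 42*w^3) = t*(t - 5*w)/(t^2 + t*w - 6*w^2)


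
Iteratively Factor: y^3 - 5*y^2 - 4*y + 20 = (y + 2)*(y^2 - 7*y + 10) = (y - 2)*(y + 2)*(y - 5)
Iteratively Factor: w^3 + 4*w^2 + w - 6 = (w + 2)*(w^2 + 2*w - 3) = (w + 2)*(w + 3)*(w - 1)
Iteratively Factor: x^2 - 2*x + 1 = (x - 1)*(x - 1)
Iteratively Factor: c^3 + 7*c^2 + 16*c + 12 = (c + 3)*(c^2 + 4*c + 4) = (c + 2)*(c + 3)*(c + 2)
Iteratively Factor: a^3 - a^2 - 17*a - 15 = (a + 1)*(a^2 - 2*a - 15) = (a + 1)*(a + 3)*(a - 5)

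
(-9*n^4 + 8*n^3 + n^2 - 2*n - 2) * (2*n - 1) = -18*n^5 + 25*n^4 - 6*n^3 - 5*n^2 - 2*n + 2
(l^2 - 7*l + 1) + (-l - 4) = l^2 - 8*l - 3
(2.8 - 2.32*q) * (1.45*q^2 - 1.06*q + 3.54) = -3.364*q^3 + 6.5192*q^2 - 11.1808*q + 9.912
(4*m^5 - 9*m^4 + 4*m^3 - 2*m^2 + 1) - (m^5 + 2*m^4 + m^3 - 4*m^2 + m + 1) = 3*m^5 - 11*m^4 + 3*m^3 + 2*m^2 - m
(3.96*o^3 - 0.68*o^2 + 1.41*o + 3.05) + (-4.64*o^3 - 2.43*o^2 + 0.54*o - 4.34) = -0.68*o^3 - 3.11*o^2 + 1.95*o - 1.29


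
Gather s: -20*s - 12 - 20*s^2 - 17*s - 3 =-20*s^2 - 37*s - 15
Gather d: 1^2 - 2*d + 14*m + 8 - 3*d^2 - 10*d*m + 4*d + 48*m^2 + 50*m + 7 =-3*d^2 + d*(2 - 10*m) + 48*m^2 + 64*m + 16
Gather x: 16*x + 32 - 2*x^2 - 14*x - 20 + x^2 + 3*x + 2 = -x^2 + 5*x + 14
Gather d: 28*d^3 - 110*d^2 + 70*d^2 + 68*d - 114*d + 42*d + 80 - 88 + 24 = 28*d^3 - 40*d^2 - 4*d + 16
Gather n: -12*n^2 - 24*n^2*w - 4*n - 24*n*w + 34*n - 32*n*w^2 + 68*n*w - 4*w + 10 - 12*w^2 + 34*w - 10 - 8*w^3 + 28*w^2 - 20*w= n^2*(-24*w - 12) + n*(-32*w^2 + 44*w + 30) - 8*w^3 + 16*w^2 + 10*w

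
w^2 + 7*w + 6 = (w + 1)*(w + 6)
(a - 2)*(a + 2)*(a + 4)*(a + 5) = a^4 + 9*a^3 + 16*a^2 - 36*a - 80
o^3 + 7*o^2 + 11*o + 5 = (o + 1)^2*(o + 5)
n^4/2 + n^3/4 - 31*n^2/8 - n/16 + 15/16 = (n/2 + 1/4)*(n - 5/2)*(n - 1/2)*(n + 3)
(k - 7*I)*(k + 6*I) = k^2 - I*k + 42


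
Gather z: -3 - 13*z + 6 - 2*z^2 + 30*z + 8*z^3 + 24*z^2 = 8*z^3 + 22*z^2 + 17*z + 3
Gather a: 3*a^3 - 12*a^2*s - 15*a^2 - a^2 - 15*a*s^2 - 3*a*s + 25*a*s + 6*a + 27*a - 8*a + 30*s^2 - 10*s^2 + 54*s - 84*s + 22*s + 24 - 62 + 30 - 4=3*a^3 + a^2*(-12*s - 16) + a*(-15*s^2 + 22*s + 25) + 20*s^2 - 8*s - 12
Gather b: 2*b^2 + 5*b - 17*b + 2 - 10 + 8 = 2*b^2 - 12*b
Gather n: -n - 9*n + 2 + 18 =20 - 10*n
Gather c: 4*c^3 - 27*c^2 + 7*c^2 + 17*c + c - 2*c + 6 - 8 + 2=4*c^3 - 20*c^2 + 16*c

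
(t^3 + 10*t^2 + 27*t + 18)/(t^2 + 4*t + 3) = t + 6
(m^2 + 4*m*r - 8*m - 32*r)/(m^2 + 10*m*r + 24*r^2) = (m - 8)/(m + 6*r)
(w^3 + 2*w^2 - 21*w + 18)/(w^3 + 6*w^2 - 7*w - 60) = (w^2 + 5*w - 6)/(w^2 + 9*w + 20)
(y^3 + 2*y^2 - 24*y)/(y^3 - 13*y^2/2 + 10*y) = 2*(y + 6)/(2*y - 5)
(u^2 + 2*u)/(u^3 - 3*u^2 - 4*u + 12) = u/(u^2 - 5*u + 6)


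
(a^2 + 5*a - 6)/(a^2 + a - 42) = (a^2 + 5*a - 6)/(a^2 + a - 42)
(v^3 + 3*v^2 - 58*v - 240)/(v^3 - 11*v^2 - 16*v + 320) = (v + 6)/(v - 8)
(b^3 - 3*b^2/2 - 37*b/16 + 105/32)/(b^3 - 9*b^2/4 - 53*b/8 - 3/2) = (16*b^2 - 48*b + 35)/(4*(4*b^2 - 15*b - 4))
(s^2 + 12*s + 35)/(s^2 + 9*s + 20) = (s + 7)/(s + 4)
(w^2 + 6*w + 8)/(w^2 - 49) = (w^2 + 6*w + 8)/(w^2 - 49)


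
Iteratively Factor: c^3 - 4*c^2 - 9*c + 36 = (c + 3)*(c^2 - 7*c + 12) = (c - 4)*(c + 3)*(c - 3)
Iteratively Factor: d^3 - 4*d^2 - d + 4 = (d - 1)*(d^2 - 3*d - 4) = (d - 4)*(d - 1)*(d + 1)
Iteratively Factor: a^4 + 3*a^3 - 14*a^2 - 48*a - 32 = (a + 4)*(a^3 - a^2 - 10*a - 8) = (a - 4)*(a + 4)*(a^2 + 3*a + 2) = (a - 4)*(a + 1)*(a + 4)*(a + 2)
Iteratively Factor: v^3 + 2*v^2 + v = (v)*(v^2 + 2*v + 1) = v*(v + 1)*(v + 1)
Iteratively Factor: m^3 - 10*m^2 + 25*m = (m)*(m^2 - 10*m + 25) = m*(m - 5)*(m - 5)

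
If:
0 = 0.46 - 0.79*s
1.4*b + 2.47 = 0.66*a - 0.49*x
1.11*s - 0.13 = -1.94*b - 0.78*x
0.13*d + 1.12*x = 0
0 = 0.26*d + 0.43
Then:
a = 3.16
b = -0.34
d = -1.65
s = 0.58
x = 0.19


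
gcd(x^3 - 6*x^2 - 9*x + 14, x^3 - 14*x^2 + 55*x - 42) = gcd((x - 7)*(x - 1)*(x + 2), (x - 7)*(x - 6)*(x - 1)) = x^2 - 8*x + 7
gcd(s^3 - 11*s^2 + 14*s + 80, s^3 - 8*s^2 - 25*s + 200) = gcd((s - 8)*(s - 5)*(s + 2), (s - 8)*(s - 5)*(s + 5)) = s^2 - 13*s + 40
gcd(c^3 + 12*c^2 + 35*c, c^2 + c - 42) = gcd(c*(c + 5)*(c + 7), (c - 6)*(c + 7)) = c + 7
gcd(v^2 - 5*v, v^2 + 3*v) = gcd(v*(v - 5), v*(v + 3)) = v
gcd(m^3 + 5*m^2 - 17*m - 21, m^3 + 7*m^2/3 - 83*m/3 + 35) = m^2 + 4*m - 21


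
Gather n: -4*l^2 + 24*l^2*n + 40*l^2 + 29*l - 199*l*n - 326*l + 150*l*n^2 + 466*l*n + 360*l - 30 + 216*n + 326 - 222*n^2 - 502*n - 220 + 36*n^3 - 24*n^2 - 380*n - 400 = 36*l^2 + 63*l + 36*n^3 + n^2*(150*l - 246) + n*(24*l^2 + 267*l - 666) - 324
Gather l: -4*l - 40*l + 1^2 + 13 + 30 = 44 - 44*l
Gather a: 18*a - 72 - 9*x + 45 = 18*a - 9*x - 27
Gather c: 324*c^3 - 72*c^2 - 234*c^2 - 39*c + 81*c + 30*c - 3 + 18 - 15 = 324*c^3 - 306*c^2 + 72*c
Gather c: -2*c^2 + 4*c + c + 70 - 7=-2*c^2 + 5*c + 63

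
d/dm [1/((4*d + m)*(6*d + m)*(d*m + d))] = (-(4*d + m)*(6*d + m) - (4*d + m)*(m + 1) - (6*d + m)*(m + 1))/(d*(4*d + m)^2*(6*d + m)^2*(m + 1)^2)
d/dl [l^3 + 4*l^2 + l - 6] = 3*l^2 + 8*l + 1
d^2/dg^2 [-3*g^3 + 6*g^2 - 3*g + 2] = 12 - 18*g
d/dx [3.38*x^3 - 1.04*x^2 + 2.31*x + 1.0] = 10.14*x^2 - 2.08*x + 2.31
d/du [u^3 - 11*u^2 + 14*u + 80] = 3*u^2 - 22*u + 14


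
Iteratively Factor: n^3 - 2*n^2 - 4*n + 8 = (n - 2)*(n^2 - 4) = (n - 2)*(n + 2)*(n - 2)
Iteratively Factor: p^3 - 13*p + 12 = (p + 4)*(p^2 - 4*p + 3) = (p - 3)*(p + 4)*(p - 1)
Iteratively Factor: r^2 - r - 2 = (r + 1)*(r - 2)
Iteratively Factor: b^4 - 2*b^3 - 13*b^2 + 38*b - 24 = (b - 2)*(b^3 - 13*b + 12) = (b - 3)*(b - 2)*(b^2 + 3*b - 4) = (b - 3)*(b - 2)*(b + 4)*(b - 1)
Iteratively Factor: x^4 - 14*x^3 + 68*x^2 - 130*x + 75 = (x - 5)*(x^3 - 9*x^2 + 23*x - 15) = (x - 5)*(x - 1)*(x^2 - 8*x + 15) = (x - 5)^2*(x - 1)*(x - 3)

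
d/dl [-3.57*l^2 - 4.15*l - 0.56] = -7.14*l - 4.15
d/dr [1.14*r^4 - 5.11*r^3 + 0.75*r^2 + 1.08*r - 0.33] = 4.56*r^3 - 15.33*r^2 + 1.5*r + 1.08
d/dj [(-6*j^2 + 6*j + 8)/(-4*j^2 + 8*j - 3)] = 2*(-12*j^2 + 50*j - 41)/(16*j^4 - 64*j^3 + 88*j^2 - 48*j + 9)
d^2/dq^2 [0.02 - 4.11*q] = 0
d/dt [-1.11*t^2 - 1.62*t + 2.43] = -2.22*t - 1.62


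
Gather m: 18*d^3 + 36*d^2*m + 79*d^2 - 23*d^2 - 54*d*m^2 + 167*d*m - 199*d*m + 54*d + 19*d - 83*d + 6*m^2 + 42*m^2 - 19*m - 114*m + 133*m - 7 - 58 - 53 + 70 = 18*d^3 + 56*d^2 - 10*d + m^2*(48 - 54*d) + m*(36*d^2 - 32*d) - 48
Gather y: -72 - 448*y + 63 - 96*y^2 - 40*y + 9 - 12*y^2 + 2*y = -108*y^2 - 486*y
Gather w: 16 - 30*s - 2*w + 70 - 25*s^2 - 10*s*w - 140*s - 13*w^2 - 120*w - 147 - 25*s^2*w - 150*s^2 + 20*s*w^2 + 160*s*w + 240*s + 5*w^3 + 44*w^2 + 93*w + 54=-175*s^2 + 70*s + 5*w^3 + w^2*(20*s + 31) + w*(-25*s^2 + 150*s - 29) - 7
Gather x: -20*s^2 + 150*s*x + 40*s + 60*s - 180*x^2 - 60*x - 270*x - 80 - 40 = -20*s^2 + 100*s - 180*x^2 + x*(150*s - 330) - 120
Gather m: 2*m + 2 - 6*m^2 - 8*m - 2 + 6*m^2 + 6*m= 0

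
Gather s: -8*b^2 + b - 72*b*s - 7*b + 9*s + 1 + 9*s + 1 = -8*b^2 - 6*b + s*(18 - 72*b) + 2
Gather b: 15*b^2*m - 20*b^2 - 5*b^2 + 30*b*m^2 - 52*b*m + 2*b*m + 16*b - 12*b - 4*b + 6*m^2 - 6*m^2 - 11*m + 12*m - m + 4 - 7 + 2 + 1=b^2*(15*m - 25) + b*(30*m^2 - 50*m)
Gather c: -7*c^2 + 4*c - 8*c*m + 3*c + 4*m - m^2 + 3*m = -7*c^2 + c*(7 - 8*m) - m^2 + 7*m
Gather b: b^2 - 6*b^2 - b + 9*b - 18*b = -5*b^2 - 10*b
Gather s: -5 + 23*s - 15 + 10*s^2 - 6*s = 10*s^2 + 17*s - 20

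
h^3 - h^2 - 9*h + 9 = (h - 3)*(h - 1)*(h + 3)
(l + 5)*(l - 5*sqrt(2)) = l^2 - 5*sqrt(2)*l + 5*l - 25*sqrt(2)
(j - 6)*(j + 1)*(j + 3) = j^3 - 2*j^2 - 21*j - 18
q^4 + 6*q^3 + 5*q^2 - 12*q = q*(q - 1)*(q + 3)*(q + 4)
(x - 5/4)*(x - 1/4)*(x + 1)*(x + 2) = x^4 + 3*x^3/2 - 35*x^2/16 - 33*x/16 + 5/8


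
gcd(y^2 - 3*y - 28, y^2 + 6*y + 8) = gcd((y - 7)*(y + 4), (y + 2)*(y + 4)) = y + 4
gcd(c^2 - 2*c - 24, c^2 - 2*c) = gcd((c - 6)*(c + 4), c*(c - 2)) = 1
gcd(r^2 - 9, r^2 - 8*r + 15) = r - 3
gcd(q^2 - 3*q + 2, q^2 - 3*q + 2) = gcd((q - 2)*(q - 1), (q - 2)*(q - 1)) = q^2 - 3*q + 2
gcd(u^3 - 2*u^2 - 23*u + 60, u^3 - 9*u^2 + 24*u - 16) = u - 4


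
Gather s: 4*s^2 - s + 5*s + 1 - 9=4*s^2 + 4*s - 8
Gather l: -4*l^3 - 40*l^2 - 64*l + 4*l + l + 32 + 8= -4*l^3 - 40*l^2 - 59*l + 40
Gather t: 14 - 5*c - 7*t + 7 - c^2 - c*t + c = -c^2 - 4*c + t*(-c - 7) + 21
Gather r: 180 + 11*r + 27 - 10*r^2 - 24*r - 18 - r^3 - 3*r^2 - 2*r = -r^3 - 13*r^2 - 15*r + 189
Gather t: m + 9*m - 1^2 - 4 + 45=10*m + 40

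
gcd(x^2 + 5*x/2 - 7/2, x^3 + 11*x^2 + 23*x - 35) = x - 1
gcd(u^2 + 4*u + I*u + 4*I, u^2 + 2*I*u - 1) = u + I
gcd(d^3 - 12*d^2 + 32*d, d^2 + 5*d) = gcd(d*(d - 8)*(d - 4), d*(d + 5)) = d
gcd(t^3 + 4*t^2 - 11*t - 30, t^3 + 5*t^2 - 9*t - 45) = t^2 + 2*t - 15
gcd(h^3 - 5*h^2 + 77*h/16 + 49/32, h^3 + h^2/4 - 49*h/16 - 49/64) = h^2 - 3*h/2 - 7/16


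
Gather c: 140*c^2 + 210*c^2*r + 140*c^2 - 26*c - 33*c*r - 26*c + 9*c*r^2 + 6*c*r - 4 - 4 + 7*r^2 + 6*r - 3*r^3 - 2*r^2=c^2*(210*r + 280) + c*(9*r^2 - 27*r - 52) - 3*r^3 + 5*r^2 + 6*r - 8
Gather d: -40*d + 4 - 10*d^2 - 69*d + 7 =-10*d^2 - 109*d + 11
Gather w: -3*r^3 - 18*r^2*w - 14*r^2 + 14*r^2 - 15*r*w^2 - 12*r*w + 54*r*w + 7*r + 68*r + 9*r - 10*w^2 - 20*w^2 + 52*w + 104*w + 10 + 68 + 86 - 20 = -3*r^3 + 84*r + w^2*(-15*r - 30) + w*(-18*r^2 + 42*r + 156) + 144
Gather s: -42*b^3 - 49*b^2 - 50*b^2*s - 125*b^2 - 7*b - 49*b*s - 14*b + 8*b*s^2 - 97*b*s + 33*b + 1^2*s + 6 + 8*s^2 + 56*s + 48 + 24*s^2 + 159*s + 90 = -42*b^3 - 174*b^2 + 12*b + s^2*(8*b + 32) + s*(-50*b^2 - 146*b + 216) + 144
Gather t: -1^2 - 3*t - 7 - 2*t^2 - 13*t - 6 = -2*t^2 - 16*t - 14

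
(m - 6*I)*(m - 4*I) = m^2 - 10*I*m - 24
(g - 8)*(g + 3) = g^2 - 5*g - 24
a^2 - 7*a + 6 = (a - 6)*(a - 1)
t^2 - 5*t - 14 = (t - 7)*(t + 2)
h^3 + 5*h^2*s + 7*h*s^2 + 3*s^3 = (h + s)^2*(h + 3*s)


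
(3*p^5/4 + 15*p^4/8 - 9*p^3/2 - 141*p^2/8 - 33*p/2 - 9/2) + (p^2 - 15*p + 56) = 3*p^5/4 + 15*p^4/8 - 9*p^3/2 - 133*p^2/8 - 63*p/2 + 103/2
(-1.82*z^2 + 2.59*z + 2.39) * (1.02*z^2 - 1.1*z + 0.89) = -1.8564*z^4 + 4.6438*z^3 - 2.031*z^2 - 0.323900000000001*z + 2.1271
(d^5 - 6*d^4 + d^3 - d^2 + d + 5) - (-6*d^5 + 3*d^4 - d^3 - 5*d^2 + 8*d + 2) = 7*d^5 - 9*d^4 + 2*d^3 + 4*d^2 - 7*d + 3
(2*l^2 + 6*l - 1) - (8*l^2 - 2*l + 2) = -6*l^2 + 8*l - 3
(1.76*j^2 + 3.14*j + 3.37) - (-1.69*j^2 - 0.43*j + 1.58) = 3.45*j^2 + 3.57*j + 1.79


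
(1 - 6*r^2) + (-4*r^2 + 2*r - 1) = -10*r^2 + 2*r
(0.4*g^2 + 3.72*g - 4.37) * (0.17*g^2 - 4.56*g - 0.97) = 0.068*g^4 - 1.1916*g^3 - 18.0941*g^2 + 16.3188*g + 4.2389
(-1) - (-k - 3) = k + 2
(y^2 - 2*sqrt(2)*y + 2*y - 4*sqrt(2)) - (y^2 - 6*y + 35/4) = -2*sqrt(2)*y + 8*y - 35/4 - 4*sqrt(2)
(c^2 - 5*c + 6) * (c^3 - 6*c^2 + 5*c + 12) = c^5 - 11*c^4 + 41*c^3 - 49*c^2 - 30*c + 72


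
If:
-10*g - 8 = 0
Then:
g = -4/5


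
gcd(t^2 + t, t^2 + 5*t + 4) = t + 1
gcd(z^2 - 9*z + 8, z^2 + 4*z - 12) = 1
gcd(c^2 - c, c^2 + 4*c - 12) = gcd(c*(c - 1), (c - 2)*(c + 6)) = 1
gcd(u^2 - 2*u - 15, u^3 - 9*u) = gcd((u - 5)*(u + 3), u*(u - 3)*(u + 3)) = u + 3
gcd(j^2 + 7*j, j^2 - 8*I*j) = j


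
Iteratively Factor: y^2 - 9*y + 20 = (y - 4)*(y - 5)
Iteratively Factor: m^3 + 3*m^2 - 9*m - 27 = (m - 3)*(m^2 + 6*m + 9) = (m - 3)*(m + 3)*(m + 3)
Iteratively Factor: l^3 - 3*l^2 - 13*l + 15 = (l - 5)*(l^2 + 2*l - 3) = (l - 5)*(l + 3)*(l - 1)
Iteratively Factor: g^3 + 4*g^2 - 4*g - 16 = (g + 2)*(g^2 + 2*g - 8) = (g + 2)*(g + 4)*(g - 2)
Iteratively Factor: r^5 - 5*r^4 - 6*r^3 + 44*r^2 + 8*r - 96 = (r + 2)*(r^4 - 7*r^3 + 8*r^2 + 28*r - 48) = (r - 2)*(r + 2)*(r^3 - 5*r^2 - 2*r + 24) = (r - 4)*(r - 2)*(r + 2)*(r^2 - r - 6) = (r - 4)*(r - 2)*(r + 2)^2*(r - 3)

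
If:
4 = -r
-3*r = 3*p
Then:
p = 4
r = -4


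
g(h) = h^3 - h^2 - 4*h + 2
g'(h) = 3*h^2 - 2*h - 4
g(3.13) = 10.35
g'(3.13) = 19.13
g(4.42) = 51.13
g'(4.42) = 45.77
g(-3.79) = -51.64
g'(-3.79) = 46.67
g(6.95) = 261.60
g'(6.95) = 127.01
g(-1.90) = -0.87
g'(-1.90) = 10.63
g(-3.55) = -41.14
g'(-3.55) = 40.91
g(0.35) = 0.52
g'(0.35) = -4.33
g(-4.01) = -62.52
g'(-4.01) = 52.26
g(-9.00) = -772.00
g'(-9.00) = 257.00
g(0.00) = 2.00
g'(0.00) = -4.00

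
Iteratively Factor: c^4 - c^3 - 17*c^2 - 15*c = (c - 5)*(c^3 + 4*c^2 + 3*c) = (c - 5)*(c + 1)*(c^2 + 3*c) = c*(c - 5)*(c + 1)*(c + 3)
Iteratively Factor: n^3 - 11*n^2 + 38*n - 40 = (n - 5)*(n^2 - 6*n + 8) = (n - 5)*(n - 4)*(n - 2)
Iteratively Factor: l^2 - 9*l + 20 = (l - 5)*(l - 4)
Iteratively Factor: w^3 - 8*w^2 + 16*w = (w)*(w^2 - 8*w + 16) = w*(w - 4)*(w - 4)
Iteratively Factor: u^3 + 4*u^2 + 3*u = (u)*(u^2 + 4*u + 3) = u*(u + 3)*(u + 1)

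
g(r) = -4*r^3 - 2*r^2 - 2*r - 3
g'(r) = -12*r^2 - 4*r - 2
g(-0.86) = -0.21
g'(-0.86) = -7.44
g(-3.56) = 159.24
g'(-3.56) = -139.84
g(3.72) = -244.03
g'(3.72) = -182.94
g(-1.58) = 10.94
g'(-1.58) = -25.64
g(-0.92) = 0.26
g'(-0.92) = -8.48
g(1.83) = -37.87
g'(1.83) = -49.51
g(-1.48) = 8.55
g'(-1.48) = -22.36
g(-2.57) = 56.83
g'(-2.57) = -70.98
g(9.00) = -3099.00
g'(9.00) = -1010.00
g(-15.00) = 13077.00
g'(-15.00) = -2642.00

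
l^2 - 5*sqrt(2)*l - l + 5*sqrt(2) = (l - 1)*(l - 5*sqrt(2))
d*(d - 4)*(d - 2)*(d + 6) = d^4 - 28*d^2 + 48*d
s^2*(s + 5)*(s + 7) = s^4 + 12*s^3 + 35*s^2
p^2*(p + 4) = p^3 + 4*p^2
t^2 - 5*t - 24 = (t - 8)*(t + 3)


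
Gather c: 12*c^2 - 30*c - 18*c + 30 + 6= 12*c^2 - 48*c + 36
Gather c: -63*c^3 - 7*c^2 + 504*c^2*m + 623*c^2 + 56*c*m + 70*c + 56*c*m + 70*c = -63*c^3 + c^2*(504*m + 616) + c*(112*m + 140)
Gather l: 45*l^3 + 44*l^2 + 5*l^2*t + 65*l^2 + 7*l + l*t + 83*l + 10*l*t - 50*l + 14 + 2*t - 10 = 45*l^3 + l^2*(5*t + 109) + l*(11*t + 40) + 2*t + 4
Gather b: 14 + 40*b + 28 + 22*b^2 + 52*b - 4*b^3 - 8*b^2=-4*b^3 + 14*b^2 + 92*b + 42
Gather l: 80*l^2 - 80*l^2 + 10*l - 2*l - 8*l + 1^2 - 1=0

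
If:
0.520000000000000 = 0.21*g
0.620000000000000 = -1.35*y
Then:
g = 2.48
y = -0.46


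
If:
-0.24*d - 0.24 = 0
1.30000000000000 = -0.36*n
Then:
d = -1.00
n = -3.61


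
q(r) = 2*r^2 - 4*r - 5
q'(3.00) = 8.00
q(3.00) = 1.00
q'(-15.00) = -64.00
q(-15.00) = 505.00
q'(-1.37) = -9.48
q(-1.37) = 4.23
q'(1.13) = 0.52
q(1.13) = -6.97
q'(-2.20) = -12.80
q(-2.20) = 13.48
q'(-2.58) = -14.32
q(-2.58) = 18.63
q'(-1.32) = -9.28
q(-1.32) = 3.76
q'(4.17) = 12.68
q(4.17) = 13.10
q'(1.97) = 3.88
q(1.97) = -5.12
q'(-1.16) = -8.64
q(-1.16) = 2.33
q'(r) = 4*r - 4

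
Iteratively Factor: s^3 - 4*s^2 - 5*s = (s - 5)*(s^2 + s) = s*(s - 5)*(s + 1)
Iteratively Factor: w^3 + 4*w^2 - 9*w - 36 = (w + 4)*(w^2 - 9) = (w + 3)*(w + 4)*(w - 3)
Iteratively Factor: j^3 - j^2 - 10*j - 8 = (j - 4)*(j^2 + 3*j + 2) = (j - 4)*(j + 2)*(j + 1)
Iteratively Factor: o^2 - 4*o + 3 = (o - 1)*(o - 3)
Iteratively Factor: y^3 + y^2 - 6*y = (y)*(y^2 + y - 6) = y*(y - 2)*(y + 3)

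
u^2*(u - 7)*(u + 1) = u^4 - 6*u^3 - 7*u^2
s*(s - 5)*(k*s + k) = k*s^3 - 4*k*s^2 - 5*k*s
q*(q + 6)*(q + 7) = q^3 + 13*q^2 + 42*q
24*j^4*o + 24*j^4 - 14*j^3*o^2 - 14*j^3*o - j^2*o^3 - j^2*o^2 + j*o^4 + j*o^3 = (-3*j + o)*(-2*j + o)*(4*j + o)*(j*o + j)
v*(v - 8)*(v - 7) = v^3 - 15*v^2 + 56*v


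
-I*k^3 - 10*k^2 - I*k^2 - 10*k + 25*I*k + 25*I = (k - 5*I)^2*(-I*k - I)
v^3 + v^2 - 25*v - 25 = (v - 5)*(v + 1)*(v + 5)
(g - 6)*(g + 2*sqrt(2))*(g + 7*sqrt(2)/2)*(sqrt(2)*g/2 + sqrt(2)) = sqrt(2)*g^4/2 - 2*sqrt(2)*g^3 + 11*g^3/2 - 22*g^2 + sqrt(2)*g^2 - 66*g - 28*sqrt(2)*g - 84*sqrt(2)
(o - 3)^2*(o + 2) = o^3 - 4*o^2 - 3*o + 18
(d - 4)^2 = d^2 - 8*d + 16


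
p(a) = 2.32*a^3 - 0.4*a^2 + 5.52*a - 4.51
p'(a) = 6.96*a^2 - 0.8*a + 5.52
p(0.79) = 0.75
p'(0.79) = 9.23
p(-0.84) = -10.80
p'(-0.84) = 11.10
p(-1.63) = -24.62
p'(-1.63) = 25.32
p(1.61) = 13.02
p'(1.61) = 22.27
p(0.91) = 1.93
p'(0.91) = 10.56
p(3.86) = 144.27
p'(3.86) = 106.13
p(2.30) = 34.30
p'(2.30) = 40.50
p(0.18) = -3.52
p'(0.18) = 5.60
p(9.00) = 1704.05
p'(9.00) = 562.08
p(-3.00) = -87.31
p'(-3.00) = 70.56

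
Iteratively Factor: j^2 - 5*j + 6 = (j - 2)*(j - 3)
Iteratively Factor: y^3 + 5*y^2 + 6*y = (y + 2)*(y^2 + 3*y) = y*(y + 2)*(y + 3)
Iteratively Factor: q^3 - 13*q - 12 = (q + 3)*(q^2 - 3*q - 4) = (q - 4)*(q + 3)*(q + 1)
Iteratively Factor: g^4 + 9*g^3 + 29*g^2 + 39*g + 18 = (g + 2)*(g^3 + 7*g^2 + 15*g + 9) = (g + 1)*(g + 2)*(g^2 + 6*g + 9) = (g + 1)*(g + 2)*(g + 3)*(g + 3)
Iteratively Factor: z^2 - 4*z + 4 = (z - 2)*(z - 2)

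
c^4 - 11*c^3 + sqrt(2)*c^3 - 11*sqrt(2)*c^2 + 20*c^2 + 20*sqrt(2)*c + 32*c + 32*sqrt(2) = (c - 8)*(c - 4)*(sqrt(2)*c/2 + 1)*(sqrt(2)*c + sqrt(2))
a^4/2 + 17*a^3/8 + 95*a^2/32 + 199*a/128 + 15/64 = (a/2 + 1)*(a + 1/4)*(a + 3/4)*(a + 5/4)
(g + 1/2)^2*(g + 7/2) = g^3 + 9*g^2/2 + 15*g/4 + 7/8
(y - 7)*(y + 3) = y^2 - 4*y - 21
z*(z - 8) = z^2 - 8*z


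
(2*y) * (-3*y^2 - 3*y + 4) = -6*y^3 - 6*y^2 + 8*y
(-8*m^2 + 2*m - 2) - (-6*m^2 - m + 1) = -2*m^2 + 3*m - 3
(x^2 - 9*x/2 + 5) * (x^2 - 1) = x^4 - 9*x^3/2 + 4*x^2 + 9*x/2 - 5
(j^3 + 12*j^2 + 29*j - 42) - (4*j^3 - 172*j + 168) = -3*j^3 + 12*j^2 + 201*j - 210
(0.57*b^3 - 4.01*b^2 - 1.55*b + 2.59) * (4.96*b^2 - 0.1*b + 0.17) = 2.8272*b^5 - 19.9466*b^4 - 7.1901*b^3 + 12.3197*b^2 - 0.5225*b + 0.4403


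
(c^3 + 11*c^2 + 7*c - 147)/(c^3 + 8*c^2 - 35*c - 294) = (c - 3)/(c - 6)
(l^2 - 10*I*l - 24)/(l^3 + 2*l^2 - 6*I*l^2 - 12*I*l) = (l - 4*I)/(l*(l + 2))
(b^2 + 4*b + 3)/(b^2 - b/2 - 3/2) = 2*(b + 3)/(2*b - 3)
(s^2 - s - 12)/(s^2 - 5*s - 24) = (s - 4)/(s - 8)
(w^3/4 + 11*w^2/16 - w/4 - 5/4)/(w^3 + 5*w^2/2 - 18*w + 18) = (4*w^3 + 11*w^2 - 4*w - 20)/(8*(2*w^3 + 5*w^2 - 36*w + 36))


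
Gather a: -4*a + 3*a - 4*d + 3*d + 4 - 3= -a - d + 1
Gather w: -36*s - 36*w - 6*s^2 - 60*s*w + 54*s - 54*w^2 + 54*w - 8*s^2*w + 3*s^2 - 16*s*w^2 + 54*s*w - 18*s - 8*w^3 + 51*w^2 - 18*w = -3*s^2 - 8*w^3 + w^2*(-16*s - 3) + w*(-8*s^2 - 6*s)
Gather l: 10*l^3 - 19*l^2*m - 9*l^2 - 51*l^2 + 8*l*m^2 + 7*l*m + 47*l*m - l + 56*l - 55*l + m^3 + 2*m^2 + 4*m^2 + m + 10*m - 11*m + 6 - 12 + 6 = 10*l^3 + l^2*(-19*m - 60) + l*(8*m^2 + 54*m) + m^3 + 6*m^2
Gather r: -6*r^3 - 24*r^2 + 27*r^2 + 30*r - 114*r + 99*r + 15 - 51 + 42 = -6*r^3 + 3*r^2 + 15*r + 6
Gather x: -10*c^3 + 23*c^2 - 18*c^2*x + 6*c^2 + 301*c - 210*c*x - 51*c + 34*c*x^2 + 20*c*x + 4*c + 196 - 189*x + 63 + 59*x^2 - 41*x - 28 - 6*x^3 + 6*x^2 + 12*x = -10*c^3 + 29*c^2 + 254*c - 6*x^3 + x^2*(34*c + 65) + x*(-18*c^2 - 190*c - 218) + 231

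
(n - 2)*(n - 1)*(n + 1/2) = n^3 - 5*n^2/2 + n/2 + 1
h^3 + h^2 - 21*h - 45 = (h - 5)*(h + 3)^2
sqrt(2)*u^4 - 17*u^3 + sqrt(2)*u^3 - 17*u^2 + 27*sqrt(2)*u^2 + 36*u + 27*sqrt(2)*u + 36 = (u + 1)*(u - 6*sqrt(2))*(u - 3*sqrt(2))*(sqrt(2)*u + 1)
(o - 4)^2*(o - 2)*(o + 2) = o^4 - 8*o^3 + 12*o^2 + 32*o - 64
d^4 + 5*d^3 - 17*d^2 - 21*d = d*(d - 3)*(d + 1)*(d + 7)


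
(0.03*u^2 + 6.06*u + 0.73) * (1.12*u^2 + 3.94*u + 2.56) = 0.0336*u^4 + 6.9054*u^3 + 24.7708*u^2 + 18.3898*u + 1.8688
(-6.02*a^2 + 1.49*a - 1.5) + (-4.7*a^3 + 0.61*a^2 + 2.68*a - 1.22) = -4.7*a^3 - 5.41*a^2 + 4.17*a - 2.72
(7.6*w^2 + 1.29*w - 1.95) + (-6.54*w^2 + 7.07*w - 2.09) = 1.06*w^2 + 8.36*w - 4.04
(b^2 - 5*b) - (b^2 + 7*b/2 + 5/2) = -17*b/2 - 5/2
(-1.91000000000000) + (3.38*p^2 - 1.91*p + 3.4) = 3.38*p^2 - 1.91*p + 1.49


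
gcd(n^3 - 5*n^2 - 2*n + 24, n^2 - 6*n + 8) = n - 4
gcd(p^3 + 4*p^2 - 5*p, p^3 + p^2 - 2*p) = p^2 - p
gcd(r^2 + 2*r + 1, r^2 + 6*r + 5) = r + 1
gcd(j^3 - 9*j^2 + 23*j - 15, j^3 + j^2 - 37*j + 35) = j^2 - 6*j + 5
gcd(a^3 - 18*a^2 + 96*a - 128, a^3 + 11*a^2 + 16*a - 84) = a - 2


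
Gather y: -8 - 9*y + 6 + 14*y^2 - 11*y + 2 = 14*y^2 - 20*y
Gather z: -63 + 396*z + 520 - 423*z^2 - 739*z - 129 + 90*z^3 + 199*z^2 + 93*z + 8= 90*z^3 - 224*z^2 - 250*z + 336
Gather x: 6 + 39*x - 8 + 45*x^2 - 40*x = 45*x^2 - x - 2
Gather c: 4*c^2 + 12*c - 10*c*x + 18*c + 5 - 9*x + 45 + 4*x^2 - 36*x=4*c^2 + c*(30 - 10*x) + 4*x^2 - 45*x + 50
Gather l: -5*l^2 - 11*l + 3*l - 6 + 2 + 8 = -5*l^2 - 8*l + 4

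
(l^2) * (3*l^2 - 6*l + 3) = 3*l^4 - 6*l^3 + 3*l^2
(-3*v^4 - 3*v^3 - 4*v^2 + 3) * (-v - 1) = 3*v^5 + 6*v^4 + 7*v^3 + 4*v^2 - 3*v - 3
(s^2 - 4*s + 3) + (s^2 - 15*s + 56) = 2*s^2 - 19*s + 59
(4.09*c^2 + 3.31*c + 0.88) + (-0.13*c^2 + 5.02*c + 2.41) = 3.96*c^2 + 8.33*c + 3.29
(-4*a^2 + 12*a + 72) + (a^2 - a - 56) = -3*a^2 + 11*a + 16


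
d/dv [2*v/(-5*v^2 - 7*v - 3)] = 2*(5*v^2 - 3)/(25*v^4 + 70*v^3 + 79*v^2 + 42*v + 9)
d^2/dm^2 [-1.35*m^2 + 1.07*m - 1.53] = -2.70000000000000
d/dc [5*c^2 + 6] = 10*c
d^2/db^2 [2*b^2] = 4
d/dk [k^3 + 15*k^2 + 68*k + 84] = 3*k^2 + 30*k + 68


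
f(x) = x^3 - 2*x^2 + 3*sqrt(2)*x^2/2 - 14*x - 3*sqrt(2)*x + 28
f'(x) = 3*x^2 - 4*x + 3*sqrt(2)*x - 14 - 3*sqrt(2)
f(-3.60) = 48.59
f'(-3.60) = 19.76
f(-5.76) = -54.00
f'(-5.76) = 79.89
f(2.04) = -0.22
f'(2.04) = -5.26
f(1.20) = 8.01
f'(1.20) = -13.63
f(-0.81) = 42.32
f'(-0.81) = -16.47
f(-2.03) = 57.17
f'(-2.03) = -6.37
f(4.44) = 36.92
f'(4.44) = 41.98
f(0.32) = 22.21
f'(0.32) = -17.86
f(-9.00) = -526.99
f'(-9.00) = 222.57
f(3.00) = 1.36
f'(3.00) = 9.49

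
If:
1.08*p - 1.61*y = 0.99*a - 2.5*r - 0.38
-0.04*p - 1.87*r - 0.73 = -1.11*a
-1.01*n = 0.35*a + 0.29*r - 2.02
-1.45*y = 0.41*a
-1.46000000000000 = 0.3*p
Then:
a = 5.89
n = -0.96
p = -4.87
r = 3.21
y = -1.67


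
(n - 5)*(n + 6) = n^2 + n - 30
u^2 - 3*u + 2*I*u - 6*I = (u - 3)*(u + 2*I)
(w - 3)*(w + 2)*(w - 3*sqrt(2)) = w^3 - 3*sqrt(2)*w^2 - w^2 - 6*w + 3*sqrt(2)*w + 18*sqrt(2)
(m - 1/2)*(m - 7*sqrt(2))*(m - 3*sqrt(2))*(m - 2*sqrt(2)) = m^4 - 12*sqrt(2)*m^3 - m^3/2 + 6*sqrt(2)*m^2 + 82*m^2 - 84*sqrt(2)*m - 41*m + 42*sqrt(2)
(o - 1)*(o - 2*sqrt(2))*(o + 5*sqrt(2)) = o^3 - o^2 + 3*sqrt(2)*o^2 - 20*o - 3*sqrt(2)*o + 20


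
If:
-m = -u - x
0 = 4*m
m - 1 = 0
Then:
No Solution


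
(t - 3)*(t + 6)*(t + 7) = t^3 + 10*t^2 + 3*t - 126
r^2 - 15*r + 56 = (r - 8)*(r - 7)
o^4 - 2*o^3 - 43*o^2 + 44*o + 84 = (o - 7)*(o - 2)*(o + 1)*(o + 6)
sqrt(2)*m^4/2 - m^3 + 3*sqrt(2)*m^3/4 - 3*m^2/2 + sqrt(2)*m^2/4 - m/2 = m*(m + 1/2)*(m - sqrt(2))*(sqrt(2)*m/2 + sqrt(2)/2)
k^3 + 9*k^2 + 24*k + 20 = (k + 2)^2*(k + 5)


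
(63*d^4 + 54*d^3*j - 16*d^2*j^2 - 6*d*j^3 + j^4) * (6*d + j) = 378*d^5 + 387*d^4*j - 42*d^3*j^2 - 52*d^2*j^3 + j^5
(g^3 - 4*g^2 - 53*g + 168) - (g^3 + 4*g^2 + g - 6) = -8*g^2 - 54*g + 174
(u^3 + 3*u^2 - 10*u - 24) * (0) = 0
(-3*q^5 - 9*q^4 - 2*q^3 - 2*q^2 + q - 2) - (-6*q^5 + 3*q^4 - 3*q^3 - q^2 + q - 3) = 3*q^5 - 12*q^4 + q^3 - q^2 + 1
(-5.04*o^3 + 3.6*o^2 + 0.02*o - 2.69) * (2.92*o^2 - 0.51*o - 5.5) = -14.7168*o^5 + 13.0824*o^4 + 25.9424*o^3 - 27.665*o^2 + 1.2619*o + 14.795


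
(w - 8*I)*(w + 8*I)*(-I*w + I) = -I*w^3 + I*w^2 - 64*I*w + 64*I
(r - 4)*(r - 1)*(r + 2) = r^3 - 3*r^2 - 6*r + 8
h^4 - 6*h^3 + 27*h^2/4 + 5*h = h*(h - 4)*(h - 5/2)*(h + 1/2)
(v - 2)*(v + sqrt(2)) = v^2 - 2*v + sqrt(2)*v - 2*sqrt(2)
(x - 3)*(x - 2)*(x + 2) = x^3 - 3*x^2 - 4*x + 12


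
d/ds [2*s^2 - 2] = 4*s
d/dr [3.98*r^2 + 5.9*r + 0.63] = 7.96*r + 5.9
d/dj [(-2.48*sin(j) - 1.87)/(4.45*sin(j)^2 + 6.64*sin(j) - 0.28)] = (11.036*sin(j)^2 + 16.643*sin(j) + 13.1112)*cos(j)/(19.8025*sin(j)^4 + 59.096*sin(j)^3 + 41.5976*sin(j)^2 - 3.7184*sin(j) + 0.0784)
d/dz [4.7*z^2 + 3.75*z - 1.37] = 9.4*z + 3.75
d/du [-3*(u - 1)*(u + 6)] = -6*u - 15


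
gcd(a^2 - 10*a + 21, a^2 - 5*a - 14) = a - 7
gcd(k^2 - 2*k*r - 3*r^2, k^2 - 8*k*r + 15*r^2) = -k + 3*r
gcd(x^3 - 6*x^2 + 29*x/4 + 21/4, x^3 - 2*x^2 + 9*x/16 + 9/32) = 1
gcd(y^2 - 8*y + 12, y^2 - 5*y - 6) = y - 6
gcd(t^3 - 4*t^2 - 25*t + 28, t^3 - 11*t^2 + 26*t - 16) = t - 1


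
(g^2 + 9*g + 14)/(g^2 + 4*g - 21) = (g + 2)/(g - 3)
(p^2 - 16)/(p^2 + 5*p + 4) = (p - 4)/(p + 1)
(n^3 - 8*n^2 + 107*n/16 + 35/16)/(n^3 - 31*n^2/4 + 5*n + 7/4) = (n - 5/4)/(n - 1)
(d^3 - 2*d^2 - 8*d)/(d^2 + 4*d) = (d^2 - 2*d - 8)/(d + 4)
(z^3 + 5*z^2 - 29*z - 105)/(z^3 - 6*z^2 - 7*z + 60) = (z + 7)/(z - 4)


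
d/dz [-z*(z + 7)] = -2*z - 7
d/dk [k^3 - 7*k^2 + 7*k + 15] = 3*k^2 - 14*k + 7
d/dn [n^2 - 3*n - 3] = 2*n - 3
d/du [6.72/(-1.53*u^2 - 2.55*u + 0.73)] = (20.5632*u + 17.136)/(1.53*u^2 + 2.55*u - 0.73)^2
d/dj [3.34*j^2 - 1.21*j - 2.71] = 6.68*j - 1.21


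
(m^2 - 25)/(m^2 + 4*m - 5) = (m - 5)/(m - 1)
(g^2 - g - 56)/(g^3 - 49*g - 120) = (g + 7)/(g^2 + 8*g + 15)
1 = 1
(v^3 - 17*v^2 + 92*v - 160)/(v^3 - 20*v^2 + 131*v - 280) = (v - 4)/(v - 7)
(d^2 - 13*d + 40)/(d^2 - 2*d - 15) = (d - 8)/(d + 3)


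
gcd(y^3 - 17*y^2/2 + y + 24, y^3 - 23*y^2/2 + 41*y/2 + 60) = y^2 - 13*y/2 - 12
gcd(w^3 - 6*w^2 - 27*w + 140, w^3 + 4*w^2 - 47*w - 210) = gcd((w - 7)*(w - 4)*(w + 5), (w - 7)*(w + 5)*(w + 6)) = w^2 - 2*w - 35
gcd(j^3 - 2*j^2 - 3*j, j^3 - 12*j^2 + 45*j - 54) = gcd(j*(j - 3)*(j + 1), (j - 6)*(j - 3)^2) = j - 3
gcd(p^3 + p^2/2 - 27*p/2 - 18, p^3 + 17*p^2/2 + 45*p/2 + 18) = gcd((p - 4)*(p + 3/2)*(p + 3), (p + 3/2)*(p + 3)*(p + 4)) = p^2 + 9*p/2 + 9/2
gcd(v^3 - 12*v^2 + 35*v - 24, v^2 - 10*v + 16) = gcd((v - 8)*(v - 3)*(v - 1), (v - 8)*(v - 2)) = v - 8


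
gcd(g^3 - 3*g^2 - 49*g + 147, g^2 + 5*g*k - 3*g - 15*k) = g - 3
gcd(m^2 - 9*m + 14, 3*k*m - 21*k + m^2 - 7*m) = m - 7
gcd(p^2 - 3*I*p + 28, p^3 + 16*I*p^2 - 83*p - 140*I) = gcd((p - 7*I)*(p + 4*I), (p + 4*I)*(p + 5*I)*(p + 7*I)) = p + 4*I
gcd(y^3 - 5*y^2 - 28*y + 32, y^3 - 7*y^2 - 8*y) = y - 8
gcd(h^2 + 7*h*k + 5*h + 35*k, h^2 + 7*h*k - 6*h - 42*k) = h + 7*k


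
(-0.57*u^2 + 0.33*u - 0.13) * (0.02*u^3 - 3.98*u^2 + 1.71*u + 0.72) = -0.0114*u^5 + 2.2752*u^4 - 2.2907*u^3 + 0.6713*u^2 + 0.0153*u - 0.0936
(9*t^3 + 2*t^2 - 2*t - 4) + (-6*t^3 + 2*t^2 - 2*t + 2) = 3*t^3 + 4*t^2 - 4*t - 2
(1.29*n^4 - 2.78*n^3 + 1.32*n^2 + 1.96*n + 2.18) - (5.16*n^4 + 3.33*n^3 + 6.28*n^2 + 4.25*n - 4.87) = -3.87*n^4 - 6.11*n^3 - 4.96*n^2 - 2.29*n + 7.05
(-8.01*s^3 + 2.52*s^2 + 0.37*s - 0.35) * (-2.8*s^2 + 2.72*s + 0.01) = 22.428*s^5 - 28.8432*s^4 + 5.7383*s^3 + 2.0116*s^2 - 0.9483*s - 0.0035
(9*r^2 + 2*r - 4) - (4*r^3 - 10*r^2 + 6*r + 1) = -4*r^3 + 19*r^2 - 4*r - 5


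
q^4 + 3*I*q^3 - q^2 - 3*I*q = q*(q - 1)*(q + 1)*(q + 3*I)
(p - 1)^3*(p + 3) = p^4 - 6*p^2 + 8*p - 3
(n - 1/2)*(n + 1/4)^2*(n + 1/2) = n^4 + n^3/2 - 3*n^2/16 - n/8 - 1/64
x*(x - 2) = x^2 - 2*x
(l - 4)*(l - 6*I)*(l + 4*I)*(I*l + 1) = I*l^4 + 3*l^3 - 4*I*l^3 - 12*l^2 + 22*I*l^2 + 24*l - 88*I*l - 96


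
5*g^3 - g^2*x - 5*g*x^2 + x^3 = (-5*g + x)*(-g + x)*(g + x)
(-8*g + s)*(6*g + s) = -48*g^2 - 2*g*s + s^2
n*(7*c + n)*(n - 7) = 7*c*n^2 - 49*c*n + n^3 - 7*n^2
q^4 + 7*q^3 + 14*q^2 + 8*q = q*(q + 1)*(q + 2)*(q + 4)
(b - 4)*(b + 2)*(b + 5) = b^3 + 3*b^2 - 18*b - 40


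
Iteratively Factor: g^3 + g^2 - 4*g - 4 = (g + 1)*(g^2 - 4) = (g + 1)*(g + 2)*(g - 2)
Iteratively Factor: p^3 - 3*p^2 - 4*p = (p)*(p^2 - 3*p - 4) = p*(p - 4)*(p + 1)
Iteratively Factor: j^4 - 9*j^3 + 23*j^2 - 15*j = (j - 1)*(j^3 - 8*j^2 + 15*j) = (j - 5)*(j - 1)*(j^2 - 3*j) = j*(j - 5)*(j - 1)*(j - 3)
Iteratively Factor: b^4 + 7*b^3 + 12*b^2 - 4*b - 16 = (b + 2)*(b^3 + 5*b^2 + 2*b - 8) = (b + 2)^2*(b^2 + 3*b - 4) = (b + 2)^2*(b + 4)*(b - 1)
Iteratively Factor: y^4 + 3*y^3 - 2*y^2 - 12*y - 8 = (y + 1)*(y^3 + 2*y^2 - 4*y - 8) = (y + 1)*(y + 2)*(y^2 - 4) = (y + 1)*(y + 2)^2*(y - 2)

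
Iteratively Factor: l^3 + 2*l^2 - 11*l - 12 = (l + 1)*(l^2 + l - 12) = (l - 3)*(l + 1)*(l + 4)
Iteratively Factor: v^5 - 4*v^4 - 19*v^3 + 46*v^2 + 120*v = (v - 4)*(v^4 - 19*v^2 - 30*v) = v*(v - 4)*(v^3 - 19*v - 30) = v*(v - 4)*(v + 3)*(v^2 - 3*v - 10) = v*(v - 4)*(v + 2)*(v + 3)*(v - 5)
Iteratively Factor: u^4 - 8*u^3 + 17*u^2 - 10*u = (u - 2)*(u^3 - 6*u^2 + 5*u) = u*(u - 2)*(u^2 - 6*u + 5) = u*(u - 5)*(u - 2)*(u - 1)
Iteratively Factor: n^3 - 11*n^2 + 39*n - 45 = (n - 5)*(n^2 - 6*n + 9) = (n - 5)*(n - 3)*(n - 3)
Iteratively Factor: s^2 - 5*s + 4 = (s - 1)*(s - 4)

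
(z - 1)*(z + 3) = z^2 + 2*z - 3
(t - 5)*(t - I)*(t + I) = t^3 - 5*t^2 + t - 5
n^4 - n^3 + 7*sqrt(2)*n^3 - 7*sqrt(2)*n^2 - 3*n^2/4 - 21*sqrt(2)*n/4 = n*(n - 3/2)*(n + 1/2)*(n + 7*sqrt(2))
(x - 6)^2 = x^2 - 12*x + 36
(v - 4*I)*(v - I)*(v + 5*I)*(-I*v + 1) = -I*v^4 + v^3 - 21*I*v^2 + v - 20*I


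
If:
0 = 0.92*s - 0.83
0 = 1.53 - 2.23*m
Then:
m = 0.69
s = 0.90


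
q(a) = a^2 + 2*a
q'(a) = 2*a + 2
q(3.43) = 18.62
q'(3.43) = 8.86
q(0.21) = 0.46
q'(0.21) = 2.42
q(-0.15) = -0.28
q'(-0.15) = 1.70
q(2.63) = 12.18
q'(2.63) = 7.26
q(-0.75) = -0.94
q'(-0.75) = 0.50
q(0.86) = 2.46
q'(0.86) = 3.72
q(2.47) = 11.04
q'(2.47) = 6.94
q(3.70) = 21.09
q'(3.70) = 9.40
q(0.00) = 0.00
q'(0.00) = 2.00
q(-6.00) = 24.00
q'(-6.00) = -10.00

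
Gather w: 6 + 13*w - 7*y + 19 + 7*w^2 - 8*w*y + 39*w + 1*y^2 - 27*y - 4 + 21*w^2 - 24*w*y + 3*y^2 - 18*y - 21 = 28*w^2 + w*(52 - 32*y) + 4*y^2 - 52*y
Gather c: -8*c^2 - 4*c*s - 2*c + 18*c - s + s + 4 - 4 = -8*c^2 + c*(16 - 4*s)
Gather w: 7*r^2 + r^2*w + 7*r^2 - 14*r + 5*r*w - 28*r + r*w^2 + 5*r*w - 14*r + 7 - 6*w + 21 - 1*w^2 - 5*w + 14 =14*r^2 - 56*r + w^2*(r - 1) + w*(r^2 + 10*r - 11) + 42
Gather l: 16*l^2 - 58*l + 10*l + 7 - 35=16*l^2 - 48*l - 28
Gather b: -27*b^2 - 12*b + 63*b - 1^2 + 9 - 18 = -27*b^2 + 51*b - 10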